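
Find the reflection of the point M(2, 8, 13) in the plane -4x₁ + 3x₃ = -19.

n = (-4, 0, 3), |n|² = 25, n·M − (-19) = 50, so t = 50/25 = 2.
Foot F = M − 2·n = (10, 8, 7); the reflection is 2F − M = (18, 8, 1).

(18, 8, 1)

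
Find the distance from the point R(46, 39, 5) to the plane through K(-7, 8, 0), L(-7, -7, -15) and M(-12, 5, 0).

KL = (0, -15, -15) and KM = (-5, -3, 0), so a normal is n = KL × KM = (-45, 75, -75).
d = |(-45)·46 + 75·39 + (-75)·5 − 915| / √(2025 + 5625 + 5625) = |-435| / (15√59) = 29/√59.

29√59/59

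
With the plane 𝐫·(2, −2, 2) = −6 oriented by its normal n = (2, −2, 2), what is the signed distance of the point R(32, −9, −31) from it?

13√3/3

n·R − (-6) = 26.
|n| = 2√3, so the signed distance is 13√3/3.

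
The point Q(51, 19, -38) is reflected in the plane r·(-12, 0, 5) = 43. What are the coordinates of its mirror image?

n = (-12, 0, 5), |n|² = 169, n·Q − 43 = -845, so t = -845/169 = -5.
Foot F = Q − (-5)·n = (-9, 19, -13); the reflection is 2F − Q = (-69, 19, 12).

(-69, 19, 12)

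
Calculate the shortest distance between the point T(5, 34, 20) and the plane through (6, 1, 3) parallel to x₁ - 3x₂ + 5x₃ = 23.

Parallel planes share the normal n = (1, -3, 5); since (6, 1, 3) lies on the plane, its equation is x₁ - 3x₂ + 5x₃ = 18.
d = |1·5 + (-3)·34 + 5·20 − 18| / √(1 + 9 + 25) = |-15| / √35 = 3√35/7.

15/√35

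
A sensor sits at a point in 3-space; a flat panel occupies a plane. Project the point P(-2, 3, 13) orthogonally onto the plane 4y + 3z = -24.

(-2, -9, 4)

The perpendicular from P has direction n = (0, 4, 3): r = (-2, 3, 13) + λ(0, 4, 3).
Substitute into the plane: n·(P + λn) = -24 gives 51 + 25λ = -24, so λ = -3.
Foot = (-2, 3, 13) + (-3)·(0, 4, 3) = (-2, -9, 4).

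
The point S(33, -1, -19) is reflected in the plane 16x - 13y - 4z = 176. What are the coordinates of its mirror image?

(1, 25, -11)

With n = (16, -13, -4), the signed offset is (n·S − 176)/|n|² = 441/441 = 1.
S' = S − 2t·n = (33, -1, -19) − 2·(16, -13, -4) = (1, 25, -11).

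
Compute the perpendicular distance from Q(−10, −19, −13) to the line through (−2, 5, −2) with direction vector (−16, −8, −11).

8√5

Direction vector d = (−16, −8, −11).
AP = (−8, −24, −11), and AP × d = (176, 88, −320).
|AP × d|² = 141120 and |d|² = 441, so the distance is √(141120/441) = √320 = 8√5.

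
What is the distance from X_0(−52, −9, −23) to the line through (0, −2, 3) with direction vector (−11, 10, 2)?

Direction vector d = (−11, 10, 2).
AP = (−52, −7, −26); AP·d = 450, |AP|² = 3429, |d|² = 225.
distance² = |AP|² − (AP·d)²/|d|² = 3429 − 202500/225 = 2529, so the distance is 3√281.

3√281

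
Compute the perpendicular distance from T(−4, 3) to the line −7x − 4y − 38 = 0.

The normal to the line is n = (−7, −4) with |n| = √65.
|n·T − 38| = |16 − 38| = 22, so the distance is 22/√65.

22√65/65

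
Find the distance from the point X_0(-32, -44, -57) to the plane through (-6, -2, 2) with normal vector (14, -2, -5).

The plane has equation n·(r − (-6, -2, 2)) = 0, i.e. n·r = -90.
Then n·(-32, -44, -57) - (-90) = 15.
|n| = √(196 + 4 + 25) = 15, so the distance is |15|/15 = 1.

1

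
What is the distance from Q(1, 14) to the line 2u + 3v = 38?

d = |2·1 + 3·14 − 38| / √(4 + 9) = |6|/√13 = 6/√13.

6√13/13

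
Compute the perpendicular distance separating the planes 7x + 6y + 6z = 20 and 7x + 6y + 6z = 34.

With common normal n = (7, 6, 6) (|n| = 11), the distance is |20 − 34|/|n| = 14/11.

14/11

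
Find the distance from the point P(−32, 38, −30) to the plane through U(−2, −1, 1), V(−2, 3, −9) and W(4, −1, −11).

UV = (0, 4, −10) and UW = (6, 0, −12), so a normal is n = UV × UW = (−48, −60, −24).
d = |(-48)·(-32) + (-60)·38 + (-24)·(-30) − 132| / √(2304 + 3600 + 576) = |-156| / (36√5) = 13/(3√5).

13√5/15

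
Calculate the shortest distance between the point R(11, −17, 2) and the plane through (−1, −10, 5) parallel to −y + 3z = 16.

Parallel planes share the normal n = (0, −1, 3); since (−1, −10, 5) lies on the plane, its equation is −y + 3z = 25.
n = (0, −1, 3); n·P − 25 = -2; |n| = √10; distance = 2/√10 = √10/5.

2/√10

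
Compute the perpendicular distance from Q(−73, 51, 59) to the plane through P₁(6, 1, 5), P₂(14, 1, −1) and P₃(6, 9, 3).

29√26/26

P₁P₂ = (8, 0, −6) and P₁P₃ = (0, 8, −2), so a normal is n = P₁P₂ × P₁P₃ = (48, 16, 64).
Then n·(−73, 51, 59) − 624 = 464.
|n| = √(2304 + 256 + 4096) = 16√26, so the distance is |464|/(16√26) = 29/√26.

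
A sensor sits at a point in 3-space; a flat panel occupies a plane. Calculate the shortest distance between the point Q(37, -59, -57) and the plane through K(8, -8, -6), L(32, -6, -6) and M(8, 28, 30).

KL = (24, 2, 0) and KM = (0, 36, 36), so a normal is n = KL × KM = (72, -864, 864).
Then n·(37, -59, -57) - 2304 = 2088.
|n| = √(5184 + 746496 + 746496) = 1224, so the distance is |2088|/1224 = 29/17.

29/17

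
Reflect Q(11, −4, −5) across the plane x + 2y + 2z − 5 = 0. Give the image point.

With n = (1, 2, 2), the signed offset is (n·Q − 5)/|n|² = -12/9 = -4/3.
Q' = Q − 2t·n = (11, −4, −5) − (-8/3)·(1, 2, 2) = (41/3, 4/3, 1/3).

(41/3, 4/3, 1/3)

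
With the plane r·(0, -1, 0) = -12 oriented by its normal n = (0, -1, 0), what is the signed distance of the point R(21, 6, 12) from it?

6

n·R − (-12) = 6.
|n| = 1, so the signed distance is 6/1 = 6.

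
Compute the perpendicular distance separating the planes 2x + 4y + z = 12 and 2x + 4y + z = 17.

5√21/21

Both planes have normal n = (2, 4, 1), |n| = √21. Any point on the first plane is at distance |17 − 12|/|n| = 5/√21 from the second.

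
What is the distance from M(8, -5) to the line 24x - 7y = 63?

164/25

d = |24·8 + (-7)·(-5) − 63| / √(576 + 49) = |164|/25 = 164/25.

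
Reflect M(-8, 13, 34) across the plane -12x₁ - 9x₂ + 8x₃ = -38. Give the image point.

(16, 31, 18)

n = (-12, -9, 8), |n|² = 289, n·M − (-38) = 289, so t = 289/289 = 1.
Foot F = M − 1·n = (4, 22, 26); the reflection is 2F − M = (16, 31, 18).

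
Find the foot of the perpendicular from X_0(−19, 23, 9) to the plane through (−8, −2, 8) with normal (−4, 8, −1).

(-7, -1, 12)

n = (−4, 8, −1), |n|² = 81, and n·X_0 − 8 = 243.
t = 243/81 = 3, so the foot is X_0 − t·n = (−19, 23, 9) − 3·(−4, 8, −1) = (−7, −1, 12).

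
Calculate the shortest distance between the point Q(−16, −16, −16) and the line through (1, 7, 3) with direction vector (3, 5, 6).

√59

Direction vector d = (3, 5, 6).
AP = (−17, −23, −19); AP·d = -280, |AP|² = 1179, |d|² = 70.
distance² = |AP|² − (AP·d)²/|d|² = 1179 − 78400/70 = 59, so the distance is √59.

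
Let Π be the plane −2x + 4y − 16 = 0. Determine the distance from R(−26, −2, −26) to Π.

14/√5

Normal vector n = (−2, 4, 0), and n·(−26, −2, −26) − 16 = 28.
|n| = √(4 + 16 + 0) = 2√5, so the distance is |28|/(2√5) = 14√5/5.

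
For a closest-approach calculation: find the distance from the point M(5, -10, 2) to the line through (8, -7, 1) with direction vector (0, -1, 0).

√10

Direction vector d = (0, -1, 0).
AP = (-3, -3, 1); AP·d = 3, |AP|² = 19, |d|² = 1.
distance² = |AP|² − (AP·d)²/|d|² = 19 − 9/1 = 10, so the distance is √10.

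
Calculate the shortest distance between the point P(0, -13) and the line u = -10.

d = |1·0 + 0·(-13) − (-10)| / √(1 + 0) = |10|/1 = 10.

10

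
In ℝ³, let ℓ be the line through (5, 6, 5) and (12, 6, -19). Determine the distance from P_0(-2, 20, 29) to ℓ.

A direction vector is d = (7, 0, -24).
AP = (-7, 14, 24); AP·d = -625, |AP|² = 821, |d|² = 625.
distance² = |AP|² − (AP·d)²/|d|² = 821 − 390625/625 = 196, so the distance is 14.

14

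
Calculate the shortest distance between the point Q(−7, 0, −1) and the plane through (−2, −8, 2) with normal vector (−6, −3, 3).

√6/6

The plane has equation n·(r − (−2, −8, 2)) = 0, i.e. n·r = 42.
Then n·(−7, 0, −1) − 42 = −3.
|n| = √(36 + 9 + 9) = 3√6, so the distance is |-3|/(3√6) = √6/6.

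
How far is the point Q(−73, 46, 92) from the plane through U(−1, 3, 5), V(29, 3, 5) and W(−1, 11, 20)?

3

UV = (30, 0, 0) and UW = (0, 8, 15), so a normal is n = UV × UW = (0, −450, 240).
Then n·(−73, 46, 92) − (−150) = 1530.
|n| = √(0 + 202500 + 57600) = 510, so the distance is |1530|/510 = 3.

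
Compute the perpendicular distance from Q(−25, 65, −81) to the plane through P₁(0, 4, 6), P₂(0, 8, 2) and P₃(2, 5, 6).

9

P₁P₂ = (0, 4, −4) and P₁P₃ = (2, 1, 0), so a normal is n = P₁P₂ × P₁P₃ = (4, −8, −8).
n = (4, −8, −8); n·P − (-80) = 108; |n| = 12; distance = 108/12 = 9.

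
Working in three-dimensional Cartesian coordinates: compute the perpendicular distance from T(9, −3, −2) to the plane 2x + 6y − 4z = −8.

8/√14

Normal vector n = (2, 6, −4), and n·(9, −3, −2) − (−8) = 16.
|n| = √(4 + 36 + 16) = 2√14, so the distance is |16|/(2√14) = 8/√14.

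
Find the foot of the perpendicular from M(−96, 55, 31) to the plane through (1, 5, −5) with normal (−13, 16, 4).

(-31, -25, 11)

The perpendicular from M has direction n = (−13, 16, 4): r = (−96, 55, 31) + t(−13, 16, 4).
Substitute into the plane: n·(M + tn) = 47 gives 2252 + 441t = 47, so t = -5.
Foot = (−96, 55, 31) + (-5)·(−13, 16, 4) = (−31, −25, 11).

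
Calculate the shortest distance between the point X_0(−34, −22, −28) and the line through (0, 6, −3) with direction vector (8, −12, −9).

Direction vector d = (8, −12, −9).
AP = (−34, −28, −25), and AP × d = (−48, −506, 632).
|AP × d|² = 657764 and |d|² = 289, so the distance is √(657764/289) = √2276 = 2√569.

2√569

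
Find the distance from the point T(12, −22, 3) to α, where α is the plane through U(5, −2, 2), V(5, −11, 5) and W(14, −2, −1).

UV = (0, −9, 3) and UW = (9, 0, −3), so a normal is n = UV × UW = (27, 27, 81).
Then n·(12, −22, 3) − 243 = −270.
|n| = √(729 + 729 + 6561) = 27√11, so the distance is |-270|/(27√11) = 10/√11.

10√11/11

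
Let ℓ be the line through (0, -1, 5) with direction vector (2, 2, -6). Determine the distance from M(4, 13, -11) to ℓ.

6√2

Direction vector d = (2, 2, -6).
AP = (4, 14, -16); AP·d = 132, |AP|² = 468, |d|² = 44.
distance² = |AP|² − (AP·d)²/|d|² = 468 − 17424/44 = 72, so the distance is 6√2.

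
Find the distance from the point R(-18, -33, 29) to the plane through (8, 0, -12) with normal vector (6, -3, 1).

The plane has equation n·(r − (8, 0, -12)) = 0, i.e. n·r = 36.
Then n·(-18, -33, 29) - 36 = -16.
|n| = √(36 + 9 + 1) = √46, so the distance is |-16|/√46 = 8√46/23.

8√46/23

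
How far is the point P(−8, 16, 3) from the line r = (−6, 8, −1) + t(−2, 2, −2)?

6√2

Direction vector d = (−2, 2, −2).
AP = (−2, 8, 4); AP·d = 12, |AP|² = 84, |d|² = 12.
distance² = |AP|² − (AP·d)²/|d|² = 84 − 144/12 = 72, so the distance is 6√2.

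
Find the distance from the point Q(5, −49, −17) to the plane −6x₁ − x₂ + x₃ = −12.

7√38/19

n = (−6, −1, 1); n·P − (-12) = 14; |n| = √38; distance = 14/√38.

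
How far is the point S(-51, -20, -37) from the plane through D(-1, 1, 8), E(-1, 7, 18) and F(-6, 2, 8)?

4√35/7

DE = (0, 6, 10) and DF = (-5, 1, 0), so a normal is n = DE × DF = (-10, -50, 30).
d = |(-10)·(-51) + (-50)·(-20) + 30·(-37) − 200| / √(100 + 2500 + 900) = |200| / (10√35) = 20/√35.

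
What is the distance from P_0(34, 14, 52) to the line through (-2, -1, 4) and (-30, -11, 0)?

30√2

A direction vector is d = (-28, -10, -4).
AP = (36, 15, 48), and AP × d = (420, -1200, 60).
|AP × d|² = 1620000 and |d|² = 900, so the distance is √(1620000/900) = √1800 = 30√2.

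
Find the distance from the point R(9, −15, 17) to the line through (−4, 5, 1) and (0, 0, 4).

A direction vector is d = (4, −5, 3).
AP = (13, −20, 16); AP·d = 200, |AP|² = 825, |d|² = 50.
distance² = |AP|² − (AP·d)²/|d|² = 825 − 40000/50 = 25, so the distance is 5.

5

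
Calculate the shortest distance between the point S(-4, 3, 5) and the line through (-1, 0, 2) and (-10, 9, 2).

3

A direction vector is d = (-9, 9, 0).
AP = (-3, 3, 3), and AP × d = (-27, -27, 0).
|AP × d|² = 1458 and |d|² = 162, so the distance is √(1458/162) = √9 = 3.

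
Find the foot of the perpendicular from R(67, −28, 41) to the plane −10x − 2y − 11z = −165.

The perpendicular from R has direction n = (−10, −2, −11): r = (67, −28, 41) + λ(−10, −2, −11).
Substitute into the plane: n·(R + λn) = -165 gives -1065 + 225λ = -165, so λ = 4.
Foot = (67, −28, 41) + 4·(−10, −2, −11) = (27, −36, −3).

(27, -36, -3)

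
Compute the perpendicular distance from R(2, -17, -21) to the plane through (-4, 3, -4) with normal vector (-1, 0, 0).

The plane has equation n·(r − (-4, 3, -4)) = 0, i.e. n·r = 4.
Then n·(2, -17, -21) - 4 = -6.
|n| = √(1 + 0 + 0) = 1, so the distance is |-6|/1 = 6.

6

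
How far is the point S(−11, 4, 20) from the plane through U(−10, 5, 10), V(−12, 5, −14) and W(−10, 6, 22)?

UV = (−2, 0, −24) and UW = (0, 1, 12), so a normal is n = UV × UW = (24, 24, −2).
d = |24·(-11) + 24·4 + (-2)·20 − (-140)| / √(576 + 576 + 4) = |-68| / 34 = 2.

2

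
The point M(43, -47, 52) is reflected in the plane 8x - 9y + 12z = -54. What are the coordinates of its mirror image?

n = (8, -9, 12), |n|² = 289, n·M − (-54) = 1445, so t = 1445/289 = 5.
Foot F = M − 5·n = (3, -2, -8); the reflection is 2F − M = (-37, 43, -68).

(-37, 43, -68)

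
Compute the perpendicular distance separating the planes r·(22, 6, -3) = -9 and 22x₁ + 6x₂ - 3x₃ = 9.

Both planes have normal n = (22, 6, -3), |n| = 23. Any point on the first plane is at distance |9 − (-9)|/|n| = 18/23 from the second.

18/23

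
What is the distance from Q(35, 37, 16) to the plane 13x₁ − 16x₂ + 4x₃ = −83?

10/21

d = |13·35 + (-16)·37 + 4·16 − (-83)| / √(169 + 256 + 16) = |10| / 21 = 10/21.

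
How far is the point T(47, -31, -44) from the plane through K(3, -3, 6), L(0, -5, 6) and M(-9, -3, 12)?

KL = (-3, -2, 0) and KM = (-12, 0, 6), so a normal is n = KL × KM = (-12, 18, -24).
d = |(-12)·47 + 18·(-31) + (-24)·(-44) − (-234)| / √(144 + 324 + 576) = |168| / (6√29) = 28/√29.

28√29/29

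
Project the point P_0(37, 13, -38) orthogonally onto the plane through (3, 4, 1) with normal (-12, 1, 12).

The perpendicular from P_0 has direction n = (-12, 1, 12): r = (37, 13, -38) + t(-12, 1, 12).
Substitute into the plane: n·(P_0 + tn) = -20 gives -887 + 289t = -20, so t = 3.
Foot = (37, 13, -38) + 3·(-12, 1, 12) = (1, 16, -2).

(1, 16, -2)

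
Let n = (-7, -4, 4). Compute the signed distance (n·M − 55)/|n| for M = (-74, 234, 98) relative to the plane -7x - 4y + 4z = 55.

-9

n·M − 55 = -81.
|n| = 9, so the signed distance is -81/9 = -9.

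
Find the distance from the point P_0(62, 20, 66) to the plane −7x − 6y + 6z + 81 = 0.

d = |(-7)·62 + (-6)·20 + 6·66 − (-81)| / √(49 + 36 + 36) = |-77| / 11 = 7.

7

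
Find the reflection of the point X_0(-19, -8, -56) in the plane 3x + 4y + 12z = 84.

With n = (3, 4, 12), the signed offset is (n·X_0 − 84)/|n|² = -845/169 = -5.
X_0' = X_0 − 2t·n = (-19, -8, -56) − (-10)·(3, 4, 12) = (11, 32, 64).

(11, 32, 64)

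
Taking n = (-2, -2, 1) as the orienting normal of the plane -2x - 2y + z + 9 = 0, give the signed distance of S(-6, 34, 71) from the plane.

8

n·S − (-9) = 24.
|n| = 3, so the signed distance is 24/3 = 8.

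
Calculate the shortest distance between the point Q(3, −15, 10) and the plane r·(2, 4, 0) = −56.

Normal vector n = (2, 4, 0), and n·(3, −15, 10) − (−56) = 2.
|n| = √(4 + 16 + 0) = 2√5, so the distance is |2|/(2√5) = √5/5.

1/√5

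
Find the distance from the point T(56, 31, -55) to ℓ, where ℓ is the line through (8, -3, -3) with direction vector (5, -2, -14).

Direction vector d = (5, -2, -14).
AP = (48, 34, -52); AP·d = 900, |AP|² = 6164, |d|² = 225.
distance² = |AP|² − (AP·d)²/|d|² = 6164 − 810000/225 = 2564, so the distance is 2√641.

2√641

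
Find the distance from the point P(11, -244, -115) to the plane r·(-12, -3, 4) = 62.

d = |(-12)·11 + (-3)·(-244) + 4·(-115) − 62| / √(144 + 9 + 16) = |78| / 13 = 6.

6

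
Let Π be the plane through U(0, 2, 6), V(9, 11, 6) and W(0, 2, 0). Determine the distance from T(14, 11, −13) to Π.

UV = (9, 9, 0) and UW = (0, 0, −6), so a normal is n = UV × UW = (−54, 54, 0).
n = (−54, 54, 0); n·P − 108 = -270; |n| = 54√2; distance = 270/(54√2) = 5√2/2.

5√2/2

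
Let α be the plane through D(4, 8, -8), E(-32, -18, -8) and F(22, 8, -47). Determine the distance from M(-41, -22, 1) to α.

DE = (-36, -26, 0) and DF = (18, 0, -39), so a normal is n = DE × DF = (1014, -1404, 468).
Then n·(-41, -22, 1) - (-10920) = 702.
|n| = √(1028196 + 1971216 + 219024) = 1794, so the distance is |702|/1794 = 9/23.

9/23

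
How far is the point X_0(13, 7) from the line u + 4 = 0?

d = |1·13 + 0·7 − (-4)| / √(1 + 0) = |17|/1 = 17.

17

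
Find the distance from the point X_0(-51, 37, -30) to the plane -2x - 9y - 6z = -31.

20/11

d = |(-2)·(-51) + (-9)·37 + (-6)·(-30) − (-31)| / √(4 + 81 + 36) = |-20| / 11 = 20/11.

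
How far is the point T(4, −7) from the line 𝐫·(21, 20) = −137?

The normal to the line is n = (21, 20) with |n| = 29.
|n·T − (-137)| = |-56 − (-137)| = 81, so the distance is 81/29.

81/29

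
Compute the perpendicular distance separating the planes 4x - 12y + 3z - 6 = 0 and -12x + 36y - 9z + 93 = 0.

25/13

Divide the second equation by -3 to match normals: 4x - 12y + 3z = 31.
With common normal n = (4, -12, 3) (|n| = 13), the distance is |6 − 31|/|n| = 25/13.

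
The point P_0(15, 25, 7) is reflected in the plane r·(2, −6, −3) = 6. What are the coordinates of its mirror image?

(27, -11, -11)

With n = (2, −6, −3), the signed offset is (n·P_0 − 6)/|n|² = -147/49 = -3.
P_0' = P_0 − 2t·n = (15, 25, 7) − (-6)·(2, −6, −3) = (27, −11, −11).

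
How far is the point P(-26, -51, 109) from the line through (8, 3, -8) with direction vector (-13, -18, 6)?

3√1033

Direction vector d = (-13, -18, 6).
AP = (-34, -54, 117), and AP × d = (1782, -1317, -90).
|AP × d|² = 4918113 and |d|² = 529, so the distance is √(4918113/529) = √9297 = 3√1033.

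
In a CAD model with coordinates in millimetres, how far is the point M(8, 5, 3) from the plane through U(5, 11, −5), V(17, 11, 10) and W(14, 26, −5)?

UV = (12, 0, 15) and UW = (9, 15, 0), so a normal is n = UV × UW = (−225, 135, 180).
n = (−225, 135, 180); n·P − (-540) = -45; |n| = 225√2; distance = 45/(225√2) = √2/10.

√2/10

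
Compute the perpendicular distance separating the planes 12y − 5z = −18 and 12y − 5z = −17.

With common normal n = (0, 12, −5) (|n| = 13), the distance is |(-18) − (-17)|/|n| = 1/13.

1/13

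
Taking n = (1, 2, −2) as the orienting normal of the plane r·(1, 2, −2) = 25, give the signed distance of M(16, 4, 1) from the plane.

-1

n·M − 25 = -3.
|n| = 3, so the signed distance is -3/3 = -1.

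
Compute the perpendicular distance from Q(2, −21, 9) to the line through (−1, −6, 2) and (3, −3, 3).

√257

A direction vector is d = (4, 3, 1).
AP = (3, −15, 7), and AP × d = (−36, 25, 69).
|AP × d|² = 6682 and |d|² = 26, so the distance is √(6682/26) = √257.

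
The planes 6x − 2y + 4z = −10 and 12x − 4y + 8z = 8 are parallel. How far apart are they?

Divide the second equation by 2 to match normals: 6x − 2y + 4z = 4.
Both planes have normal n = (6, −2, 4), |n| = 2√14. Any point on the first plane is at distance |4 − (-10)|/|n| = 14/(2√14) = 7/√14 from the second.

√14/2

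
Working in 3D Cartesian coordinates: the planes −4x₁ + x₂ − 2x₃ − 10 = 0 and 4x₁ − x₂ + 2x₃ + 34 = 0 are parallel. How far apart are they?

24/√21

Divide the second equation by -1 to match normals: −4x₁ + x₂ − 2x₃ = 34.
With common normal n = (−4, 1, −2) (|n| = √21), the distance is |10 − 34|/|n| = 24/√21.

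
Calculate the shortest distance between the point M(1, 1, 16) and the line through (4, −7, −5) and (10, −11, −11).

A direction vector is d = (6, −4, −6).
AP = (−3, 8, 21), and AP × d = (36, 108, −36).
|AP × d|² = 14256 and |d|² = 88, so the distance is √(14256/88) = √162 = 9√2.

9√2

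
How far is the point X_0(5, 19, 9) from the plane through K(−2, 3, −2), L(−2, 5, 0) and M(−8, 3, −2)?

KL = (0, 2, 2) and KM = (−6, 0, 0), so a normal is n = KL × KM = (0, −12, 12).
d = |(-12)·19 + 12·9 − (-60)| / √(0 + 144 + 144) = |-60| / (12√2) = 5/√2.

5/√2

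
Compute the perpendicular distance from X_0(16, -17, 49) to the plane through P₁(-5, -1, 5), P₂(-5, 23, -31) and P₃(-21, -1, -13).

P₁P₂ = (0, 24, -36) and P₁P₃ = (-16, 0, -18), so a normal is n = P₁P₂ × P₁P₃ = (-432, 576, 384).
Then n·(16, -17, 49) - 3504 = -1392.
|n| = √(186624 + 331776 + 147456) = 816, so the distance is |-1392|/816 = 29/17.

29/17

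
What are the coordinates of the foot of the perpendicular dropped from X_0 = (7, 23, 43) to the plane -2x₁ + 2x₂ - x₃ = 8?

(25/9, 245/9, 368/9)

The perpendicular from X_0 has direction n = (-2, 2, -1): r = (7, 23, 43) + t(-2, 2, -1).
Substitute into the plane: n·(X_0 + tn) = 8 gives -11 + 9t = 8, so t = 19/9.
Foot = (7, 23, 43) + (19/9)·(-2, 2, -1) = (25/9, 245/9, 368/9).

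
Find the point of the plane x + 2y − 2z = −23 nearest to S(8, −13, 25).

(13, -3, 15)

The perpendicular from S has direction n = (1, 2, −2): r = (8, −13, 25) + μ(1, 2, −2).
Substitute into the plane: n·(S + μn) = -23 gives -68 + 9μ = -23, so μ = 5.
Foot = (8, −13, 25) + 5·(1, 2, −2) = (13, −3, 15).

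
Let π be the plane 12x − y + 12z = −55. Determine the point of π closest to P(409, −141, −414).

(6857/17, -2389/17, -7134/17)

n = (12, −1, 12), |n|² = 289, and n·P − (-55) = 136.
t = 136/289 = 8/17, so the foot is P − t·n = (409, −141, −414) − (8/17)·(12, −1, 12) = (6857/17, −2389/17, −7134/17).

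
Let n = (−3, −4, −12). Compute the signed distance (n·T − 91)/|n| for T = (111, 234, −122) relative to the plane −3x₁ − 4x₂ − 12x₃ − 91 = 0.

n·T − 91 = 104.
|n| = 13, so the signed distance is 104/13 = 8.

8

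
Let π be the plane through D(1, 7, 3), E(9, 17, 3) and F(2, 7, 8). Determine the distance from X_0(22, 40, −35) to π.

DE = (8, 10, 0) and DF = (1, 0, 5), so a normal is n = DE × DF = (50, −40, −10).
Then n·(22, 40, −35) − (−260) = 110.
|n| = √(2500 + 1600 + 100) = 10√42, so the distance is |110|/(10√42) = 11/√42.

11√42/42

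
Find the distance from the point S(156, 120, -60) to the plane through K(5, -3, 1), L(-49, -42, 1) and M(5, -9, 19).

5

KL = (-54, -39, 0) and KM = (0, -6, 18), so a normal is n = KL × KM = (-702, 972, 324).
n = (-702, 972, 324); n·P − (-6102) = -6210; |n| = 1242; distance = 6210/1242 = 5.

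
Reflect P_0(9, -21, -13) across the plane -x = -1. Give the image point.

(-7, -21, -13)

n = (-1, 0, 0), |n|² = 1, n·P_0 − (-1) = -8, so t = -8/1 = -8.
Foot F = P_0 − (-8)·n = (1, -21, -13); the reflection is 2F − P_0 = (-7, -21, -13).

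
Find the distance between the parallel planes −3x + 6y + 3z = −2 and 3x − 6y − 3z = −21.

Divide the second equation by -1 to match normals: −3x + 6y + 3z = 21.
With common normal n = (−3, 6, 3) (|n| = 3√6), the distance is |(-2) − 21|/|n| = 23/(3√6) = 23√6/18.

23√6/18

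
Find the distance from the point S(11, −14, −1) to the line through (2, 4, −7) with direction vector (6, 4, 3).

21

Direction vector d = (6, 4, 3).
AP = (9, −18, 6), and AP × d = (−78, 9, 144).
|AP × d|² = 26901 and |d|² = 61, so the distance is √(26901/61) = √441 = 21.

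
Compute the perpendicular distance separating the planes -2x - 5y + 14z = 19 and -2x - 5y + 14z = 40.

Both planes have normal n = (-2, -5, 14), |n| = 15. Any point on the first plane is at distance |40 − 19|/|n| = 21/15 = 7/5 from the second.

7/5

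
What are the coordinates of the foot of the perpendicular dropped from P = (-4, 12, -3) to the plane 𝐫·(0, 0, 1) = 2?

(-4, 12, 2)

n = (0, 0, 1), |n|² = 1, and n·P − 2 = -5.
t = -5/1 = -5, so the foot is P − t·n = (-4, 12, -3) − (-5)·(0, 0, 1) = (-4, 12, 2).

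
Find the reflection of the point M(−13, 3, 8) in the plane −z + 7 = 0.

With n = (0, 0, −1), the signed offset is (n·M − (-7))/|n|² = -1/1 = -1.
M' = M − 2t·n = (−13, 3, 8) − (-2)·(0, 0, −1) = (−13, 3, 6).

(-13, 3, 6)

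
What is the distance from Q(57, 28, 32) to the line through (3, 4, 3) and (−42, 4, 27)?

A direction vector is d = (−45, 0, 24).
AP = (54, 24, 29); AP·d = -1734, |AP|² = 4333, |d|² = 2601.
distance² = |AP|² − (AP·d)²/|d|² = 4333 − 3006756/2601 = 3177, so the distance is 3√353.

3√353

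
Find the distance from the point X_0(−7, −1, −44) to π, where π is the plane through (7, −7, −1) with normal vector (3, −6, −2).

8/7

The plane has equation n·(r − (7, −7, −1)) = 0, i.e. n·r = 65.
n = (3, −6, −2); n·P − 65 = 8; |n| = 7; distance = 8/7.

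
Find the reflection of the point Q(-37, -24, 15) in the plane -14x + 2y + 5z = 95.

n = (-14, 2, 5), |n|² = 225, n·Q − 95 = 450, so t = 450/225 = 2.
Foot F = Q − 2·n = (-9, -28, 5); the reflection is 2F − Q = (19, -32, -5).

(19, -32, -5)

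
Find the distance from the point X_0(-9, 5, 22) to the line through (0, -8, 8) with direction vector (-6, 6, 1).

Direction vector d = (-6, 6, 1).
AP = (-9, 13, 14), and AP × d = (-71, -75, 24).
|AP × d|² = 11242 and |d|² = 73, so the distance is √(11242/73) = √154.

√154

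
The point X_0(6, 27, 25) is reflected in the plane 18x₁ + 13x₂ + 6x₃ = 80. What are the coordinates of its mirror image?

With n = (18, 13, 6), the signed offset is (n·X_0 − 80)/|n|² = 529/529 = 1.
X_0' = X_0 − 2t·n = (6, 27, 25) − 2·(18, 13, 6) = (−30, 1, 13).

(-30, 1, 13)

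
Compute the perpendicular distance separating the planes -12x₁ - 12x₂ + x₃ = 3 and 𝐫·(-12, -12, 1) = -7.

10/17

Both planes have normal n = (-12, -12, 1), |n| = 17. Any point on the first plane is at distance |(-7) − 3|/|n| = 10/17 from the second.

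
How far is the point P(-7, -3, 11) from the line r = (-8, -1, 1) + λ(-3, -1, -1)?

Direction vector d = (-3, -1, -1).
AP = (1, -2, 10), and AP × d = (12, -29, -7).
|AP × d|² = 1034 and |d|² = 11, so the distance is √(1034/11) = √94.

√94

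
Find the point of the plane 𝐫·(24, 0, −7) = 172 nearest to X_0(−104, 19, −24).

n = (24, 0, −7), |n|² = 625, and n·X_0 − 172 = -2500.
t = -2500/625 = -4, so the foot is X_0 − t·n = (−104, 19, −24) − (-4)·(24, 0, −7) = (−8, 19, −52).

(-8, 19, -52)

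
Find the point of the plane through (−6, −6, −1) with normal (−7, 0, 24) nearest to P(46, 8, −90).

n = (−7, 0, 24), |n|² = 625, and n·P − 18 = -2500.
t = -2500/625 = -4, so the foot is P − t·n = (46, 8, −90) − (-4)·(−7, 0, 24) = (18, 8, 6).

(18, 8, 6)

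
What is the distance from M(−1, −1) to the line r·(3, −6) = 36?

11/√5

The normal to the line is n = (3, −6) with |n| = 3√5.
|n·M − 36| = |3 − 36| = 33, so the distance is 33/(3√5) = 11√5/5.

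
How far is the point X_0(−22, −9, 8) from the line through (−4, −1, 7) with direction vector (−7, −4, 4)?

Direction vector d = (−7, −4, 4).
AP = (−18, −8, 1); AP·d = 162, |AP|² = 389, |d|² = 81.
distance² = |AP|² − (AP·d)²/|d|² = 389 − 26244/81 = 65, so the distance is √65.

√65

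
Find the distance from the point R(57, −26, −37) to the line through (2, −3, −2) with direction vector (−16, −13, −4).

Direction vector d = (−16, −13, −4).
AP = (55, −23, −35); AP·d = -441, |AP|² = 4779, |d|² = 441.
distance² = |AP|² − (AP·d)²/|d|² = 4779 − 194481/441 = 4338, so the distance is 3√482.

3√482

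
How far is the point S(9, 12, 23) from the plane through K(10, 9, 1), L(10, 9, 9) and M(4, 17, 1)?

KL = (0, 0, 8) and KM = (−6, 8, 0), so a normal is n = KL × KM = (−64, −48, 0).
Then n·(9, 12, 23) − (−1072) = −80.
|n| = √(4096 + 2304 + 0) = 80, so the distance is |-80|/80 = 1.

1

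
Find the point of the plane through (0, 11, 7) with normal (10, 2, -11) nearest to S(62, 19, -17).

n = (10, 2, -11), |n|² = 225, and n·S − (-55) = 900.
t = 900/225 = 4, so the foot is S − t·n = (62, 19, -17) − 4·(10, 2, -11) = (22, 11, 27).

(22, 11, 27)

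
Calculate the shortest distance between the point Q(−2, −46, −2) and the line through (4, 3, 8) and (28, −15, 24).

2√562

A direction vector is d = (24, −18, 16).
AP = (−6, −49, −10), and AP × d = (−964, −144, 1284).
|AP × d|² = 2598688 and |d|² = 1156, so the distance is √(2598688/1156) = √2248 = 2√562.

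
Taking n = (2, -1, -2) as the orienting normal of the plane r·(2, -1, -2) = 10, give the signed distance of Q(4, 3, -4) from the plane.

n·Q − 10 = 3.
|n| = 3, so the signed distance is 3/3 = 1.

1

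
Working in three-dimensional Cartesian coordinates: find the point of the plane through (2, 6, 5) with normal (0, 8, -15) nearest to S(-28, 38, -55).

(-28, 6, 5)

n = (0, 8, -15), |n|² = 289, and n·S − (-27) = 1156.
t = 1156/289 = 4, so the foot is S − t·n = (-28, 38, -55) − 4·(0, 8, -15) = (-28, 6, 5).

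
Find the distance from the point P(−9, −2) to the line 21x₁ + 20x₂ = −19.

The normal to the line is n = (21, 20) with |n| = 29.
|n·P − (-19)| = |-229 − (-19)| = 210, so the distance is 210/29.

210/29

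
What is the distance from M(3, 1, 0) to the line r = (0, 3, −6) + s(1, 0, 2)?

Direction vector d = (1, 0, 2).
AP = (3, −2, 6), and AP × d = (−4, 0, 2).
|AP × d|² = 20 and |d|² = 5, so the distance is √(20/5) = √4 = 2.

2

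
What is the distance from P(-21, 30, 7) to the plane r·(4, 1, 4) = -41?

15/√33

n = (4, 1, 4); n·P − (-41) = 15; |n| = √33; distance = 15/√33.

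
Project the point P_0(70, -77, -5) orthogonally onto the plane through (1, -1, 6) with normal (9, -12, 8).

(25, -17, -45)

The perpendicular from P_0 has direction n = (9, -12, 8): r = (70, -77, -5) + t(9, -12, 8).
Substitute into the plane: n·(P_0 + tn) = 69 gives 1514 + 289t = 69, so t = -5.
Foot = (70, -77, -5) + (-5)·(9, -12, 8) = (25, -17, -45).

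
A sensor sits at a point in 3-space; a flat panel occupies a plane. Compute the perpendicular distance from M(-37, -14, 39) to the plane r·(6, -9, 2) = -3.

15/11

n = (6, -9, 2); n·P − (-3) = -15; |n| = 11; distance = 15/11.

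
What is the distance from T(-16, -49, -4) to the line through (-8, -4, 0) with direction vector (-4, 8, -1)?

Direction vector d = (-4, 8, -1).
AP = (-8, -45, -4), and AP × d = (77, 8, -244).
|AP × d|² = 65529 and |d|² = 81, so the distance is √(65529/81) = √809.

√809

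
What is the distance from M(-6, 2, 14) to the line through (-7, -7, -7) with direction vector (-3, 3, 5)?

2√34

Direction vector d = (-3, 3, 5).
AP = (1, 9, 21), and AP × d = (-18, -68, 30).
|AP × d|² = 5848 and |d|² = 43, so the distance is √(5848/43) = √136 = 2√34.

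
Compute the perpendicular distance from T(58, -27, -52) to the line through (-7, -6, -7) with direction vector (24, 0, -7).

Direction vector d = (24, 0, -7).
AP = (65, -21, -45), and AP × d = (147, -625, 504).
|AP × d|² = 666250 and |d|² = 625, so the distance is √(666250/625) = √1066.

√1066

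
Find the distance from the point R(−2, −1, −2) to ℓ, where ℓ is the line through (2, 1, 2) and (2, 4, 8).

4

A direction vector is d = (0, 3, 6).
AP = (−4, −2, −4), and AP × d = (0, 24, −12).
|AP × d|² = 720 and |d|² = 45, so the distance is √(720/45) = √16 = 4.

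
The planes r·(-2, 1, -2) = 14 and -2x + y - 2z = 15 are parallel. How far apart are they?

1/3

Both planes have normal n = (-2, 1, -2), |n| = 3. Any point on the first plane is at distance |15 − 14|/|n| = 1/3 from the second.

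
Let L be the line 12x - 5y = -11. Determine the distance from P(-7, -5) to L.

d = |12·(-7) + (-5)·(-5) − (-11)| / √(144 + 25) = |-48|/13 = 48/13.

48/13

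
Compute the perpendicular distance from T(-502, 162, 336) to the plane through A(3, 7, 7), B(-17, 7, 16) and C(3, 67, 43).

AB = (-20, 0, 9) and AC = (0, 60, 36), so a normal is n = AB × AC = (-540, 720, -1200).
d = |(-540)·(-502) + 720·162 + (-1200)·336 − (-4980)| / √(291600 + 518400 + 1440000) = |-10500| / 1500 = 7.

7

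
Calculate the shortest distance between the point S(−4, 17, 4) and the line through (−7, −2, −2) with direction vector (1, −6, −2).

√37

Direction vector d = (1, −6, −2).
AP = (3, 19, 6); AP·d = -123, |AP|² = 406, |d|² = 41.
distance² = |AP|² − (AP·d)²/|d|² = 406 − 15129/41 = 37, so the distance is √37.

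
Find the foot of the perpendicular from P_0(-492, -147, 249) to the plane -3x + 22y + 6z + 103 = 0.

(-11337/23, -3227/23, 5769/23)

n = (-3, 22, 6), |n|² = 529, and n·P_0 − (-103) = -161.
t = -161/529 = -7/23, so the foot is P_0 − t·n = (-492, -147, 249) − (-7/23)·(-3, 22, 6) = (-11337/23, -3227/23, 5769/23).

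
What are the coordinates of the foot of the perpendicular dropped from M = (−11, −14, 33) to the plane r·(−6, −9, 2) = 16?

(1, 4, 29)

The perpendicular from M has direction n = (−6, −9, 2): r = (−11, −14, 33) + μ(−6, −9, 2).
Substitute into the plane: n·(M + μn) = 16 gives 258 + 121μ = 16, so μ = -2.
Foot = (−11, −14, 33) + (-2)·(−6, −9, 2) = (1, 4, 29).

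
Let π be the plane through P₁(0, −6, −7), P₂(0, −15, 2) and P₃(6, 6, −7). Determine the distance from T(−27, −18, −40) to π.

3√6/2

P₁P₂ = (0, −9, 9) and P₁P₃ = (6, 12, 0), so a normal is n = P₁P₂ × P₁P₃ = (−108, 54, 54).
d = |(-108)·(-27) + 54·(-18) + 54·(-40) − (-702)| / √(11664 + 2916 + 2916) = |486| / (54√6) = 3√6/2.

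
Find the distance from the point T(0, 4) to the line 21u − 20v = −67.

13/29

d = |21·0 + (-20)·4 − (-67)| / √(441 + 400) = |-13|/29 = 13/29.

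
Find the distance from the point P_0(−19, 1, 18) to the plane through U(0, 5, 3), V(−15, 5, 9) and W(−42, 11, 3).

19/15

UV = (−15, 0, 6) and UW = (−42, 6, 0), so a normal is n = UV × UW = (−36, −252, −90).
d = |(-36)·(-19) + (-252)·1 + (-90)·18 − (-1530)| / √(1296 + 63504 + 8100) = |342| / 270 = 19/15.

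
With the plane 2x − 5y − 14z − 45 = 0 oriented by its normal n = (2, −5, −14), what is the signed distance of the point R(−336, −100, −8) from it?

n·R − 45 = -105.
|n| = 15, so the signed distance is -105/15 = -7.

-7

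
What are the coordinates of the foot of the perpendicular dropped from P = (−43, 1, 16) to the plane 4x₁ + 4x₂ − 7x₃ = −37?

The perpendicular from P has direction n = (4, 4, −7): r = (−43, 1, 16) + t(4, 4, −7).
Substitute into the plane: n·(P + tn) = -37 gives -280 + 81t = -37, so t = 3.
Foot = (−43, 1, 16) + 3·(4, 4, −7) = (−31, 13, −5).

(-31, 13, -5)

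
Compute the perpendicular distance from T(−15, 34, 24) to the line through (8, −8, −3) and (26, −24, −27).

√421

A direction vector is d = (18, −16, −24).
AP = (−23, 42, 27); AP·d = -1734, |AP|² = 3022, |d|² = 1156.
distance² = |AP|² − (AP·d)²/|d|² = 3022 − 3006756/1156 = 421, so the distance is √421.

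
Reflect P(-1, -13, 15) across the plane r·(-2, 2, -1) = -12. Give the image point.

(-13, -1, 9)

With n = (-2, 2, -1), the signed offset is (n·P − (-12))/|n|² = -27/9 = -3.
P' = P − 2t·n = (-1, -13, 15) − (-6)·(-2, 2, -1) = (-13, -1, 9).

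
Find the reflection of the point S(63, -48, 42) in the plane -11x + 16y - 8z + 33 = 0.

(-25, 80, -22)

With n = (-11, 16, -8), the signed offset is (n·S − (-33))/|n|² = -1764/441 = -4.
S' = S − 2t·n = (63, -48, 42) − (-8)·(-11, 16, -8) = (-25, 80, -22).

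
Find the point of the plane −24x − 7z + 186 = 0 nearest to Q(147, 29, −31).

n = (−24, 0, −7), |n|² = 625, and n·Q − (-186) = -3125.
t = -3125/625 = -5, so the foot is Q − t·n = (147, 29, −31) − (-5)·(−24, 0, −7) = (27, 29, −66).

(27, 29, -66)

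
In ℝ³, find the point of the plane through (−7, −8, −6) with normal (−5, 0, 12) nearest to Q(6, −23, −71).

(-19, -23, -11)

n = (−5, 0, 12), |n|² = 169, and n·Q − (-37) = -845.
t = -845/169 = -5, so the foot is Q − t·n = (6, −23, −71) − (-5)·(−5, 0, 12) = (−19, −23, −11).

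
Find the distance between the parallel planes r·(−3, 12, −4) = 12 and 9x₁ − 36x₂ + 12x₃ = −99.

Divide the second equation by -3 to match normals: −3x₁ + 12x₂ − 4x₃ = 33.
Both planes have normal n = (−3, 12, −4), |n| = 13. Any point on the first plane is at distance |33 − 12|/|n| = 21/13 from the second.

21/13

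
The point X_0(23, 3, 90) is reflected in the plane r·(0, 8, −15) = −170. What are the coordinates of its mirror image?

(23, 67, -30)

With n = (0, 8, −15), the signed offset is (n·X_0 − (-170))/|n|² = -1156/289 = -4.
X_0' = X_0 − 2t·n = (23, 3, 90) − (-8)·(0, 8, −15) = (23, 67, −30).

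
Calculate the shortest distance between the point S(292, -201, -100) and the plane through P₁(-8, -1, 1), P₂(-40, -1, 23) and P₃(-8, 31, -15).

P₁P₂ = (-32, 0, 22) and P₁P₃ = (0, 32, -16), so a normal is n = P₁P₂ × P₁P₃ = (-704, -512, -1024).
n = (-704, -512, -1024); n·P − 5120 = -5376; |n| = 1344; distance = 5376/1344 = 4.

4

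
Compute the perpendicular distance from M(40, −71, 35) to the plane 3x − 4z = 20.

d = |3·40 + (-4)·35 − 20| / √(9 + 0 + 16) = |-40| / 5 = 8.

8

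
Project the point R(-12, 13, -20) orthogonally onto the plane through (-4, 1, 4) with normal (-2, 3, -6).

(-4, 1, 4)

The perpendicular from R has direction n = (-2, 3, -6): r = (-12, 13, -20) + t(-2, 3, -6).
Substitute into the plane: n·(R + tn) = -13 gives 183 + 49t = -13, so t = -4.
Foot = (-12, 13, -20) + (-4)·(-2, 3, -6) = (-4, 1, 4).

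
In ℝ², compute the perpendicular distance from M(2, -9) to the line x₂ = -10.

1

The normal to the line is n = (0, 1) with |n| = 1.
|n·M − (-10)| = |-9 − (-10)| = 1, so the distance is 1/1 = 1.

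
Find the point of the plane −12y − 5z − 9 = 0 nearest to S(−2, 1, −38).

The perpendicular from S has direction n = (0, −12, −5): r = (−2, 1, −38) + μ(0, −12, −5).
Substitute into the plane: n·(S + μn) = 9 gives 178 + 169μ = 9, so μ = -1.
Foot = (−2, 1, −38) + (-1)·(0, −12, −5) = (−2, 13, −33).

(-2, 13, -33)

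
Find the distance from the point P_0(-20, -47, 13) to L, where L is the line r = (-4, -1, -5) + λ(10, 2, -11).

Direction vector d = (10, 2, -11).
AP = (-16, -46, 18); AP·d = -450, |AP|² = 2696, |d|² = 225.
distance² = |AP|² − (AP·d)²/|d|² = 2696 − 202500/225 = 1796, so the distance is 2√449.

2√449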